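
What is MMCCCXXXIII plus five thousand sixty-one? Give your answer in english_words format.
Convert MMCCCXXXIII (Roman numeral) → 1000 + 1000 + 100 + 100 + 100 + 10 + 10 + 10 + 1 + 1 + 1 = 2333 (decimal)
Convert five thousand sixty-one (English words) → 5×1000 + 61 = 5061 (decimal)
Compute 2333 + 5061 = 7394
Convert 7394 (decimal) → 7394 = 7×1000 + 3×100 + 94 → seven thousand three hundred ninety-four (English words)
seven thousand three hundred ninety-four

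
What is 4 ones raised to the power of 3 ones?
Convert 4 ones (place-value notation) → 4 (decimal)
Convert 3 ones (place-value notation) → 3 (decimal)
Compute 4 ^ 3 = 64
64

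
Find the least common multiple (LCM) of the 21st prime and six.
Convert the 21st prime (prime index) → 73 (decimal)
Convert six (English words) → 6 (decimal)
Compute lcm(73, 6) = 438
438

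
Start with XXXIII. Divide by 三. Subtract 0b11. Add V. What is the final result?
Convert XXXIII (Roman numeral) → 10 + 10 + 10 + 1 + 1 + 1 = 33 (decimal)
Start: 33
Convert 三 (Chinese numeral) → 3 (decimal)
33 ÷ 3 = 11
Convert 0b11 (binary) → 2 + 1 = 3 (decimal)
11 - 3 = 8
Convert V (Roman numeral) → 5 (decimal)
8 + 5 = 13
13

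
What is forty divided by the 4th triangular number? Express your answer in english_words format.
Convert forty (English words) → 40 (decimal)
Convert the 4th triangular number (triangular index) → 4×5/2 = 10 (decimal)
Compute 40 ÷ 10 = 4
Convert 4 (decimal) → four (English words)
four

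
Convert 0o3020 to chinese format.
Convert 0o3020 (octal) → 3×512 + 2×8 = 1552 (decimal)
Convert 1552 (decimal) → 1552 = 1×1000 + 5×100 + 5×10 + 2 → 一千五百五十二 (Chinese numeral)
一千五百五十二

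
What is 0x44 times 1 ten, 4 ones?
Convert 0x44 (hexadecimal) → 4×16 + 4 = 68 (decimal)
Convert 1 ten, 4 ones (place-value notation) → 1×10 + 4 = 14 (decimal)
Compute 68 × 14 = 952
952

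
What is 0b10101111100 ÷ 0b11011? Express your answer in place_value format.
Convert 0b10101111100 (binary) → 1024 + 256 + 64 + 32 + 16 + 8 + 4 = 1404 (decimal)
Convert 0b11011 (binary) → 16 + 8 + 2 + 1 = 27 (decimal)
Compute 1404 ÷ 27 = 52
Convert 52 (decimal) → 52 = 5×10 + 2 → 5 tens, 2 ones (place-value notation)
5 tens, 2 ones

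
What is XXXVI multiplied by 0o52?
Convert XXXVI (Roman numeral) → 10 + 10 + 10 + 5 + 1 = 36 (decimal)
Convert 0o52 (octal) → 5×8 + 2 = 42 (decimal)
Compute 36 × 42 = 1512
1512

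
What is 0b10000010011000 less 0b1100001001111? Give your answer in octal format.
Convert 0b10000010011000 (binary) → 8192 + 128 + 16 + 8 = 8344 (decimal)
Convert 0b1100001001111 (binary) → 4096 + 2048 + 64 + 8 + 4 + 2 + 1 = 6223 (decimal)
Compute 8344 - 6223 = 2121
Convert 2121 (decimal) → 2121 = 4×512 + 1×64 + 1×8 + 1 → 0o4111 (octal)
0o4111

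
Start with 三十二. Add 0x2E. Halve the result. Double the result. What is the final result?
Convert 三十二 (Chinese numeral) → 3×10 + 2 = 32 (decimal)
Start: 32
Convert 0x2E (hexadecimal) → 2×16 + 14 = 46 (decimal)
32 + 46 = 78
78 ÷ 2 = 39
39 × 2 = 78
78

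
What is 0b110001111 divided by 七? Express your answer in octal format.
Convert 0b110001111 (binary) → 256 + 128 + 8 + 4 + 2 + 1 = 399 (decimal)
Convert 七 (Chinese numeral) → 7 (decimal)
Compute 399 ÷ 7 = 57
Convert 57 (decimal) → 57 = 7×8 + 1 → 0o71 (octal)
0o71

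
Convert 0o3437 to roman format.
Convert 0o3437 (octal) → 3×512 + 4×64 + 3×8 + 7 = 1823 (decimal)
Convert 1823 (decimal) → 1823 = 1000 + 500 + 100 + 100 + 100 + 10 + 10 + 1 + 1 + 1 → MDCCCXXIII (Roman numeral)
MDCCCXXIII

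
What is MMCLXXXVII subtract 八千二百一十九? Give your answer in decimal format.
Convert MMCLXXXVII (Roman numeral) → 1000 + 1000 + 100 + 50 + 10 + 10 + 10 + 5 + 1 + 1 = 2187 (decimal)
Convert 八千二百一十九 (Chinese numeral) → 8×1000 + 2×100 + 1×10 + 9 = 8219 (decimal)
Compute 2187 - 8219 = -6032
-6032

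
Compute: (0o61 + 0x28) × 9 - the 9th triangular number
Convert 0o61 (octal) → 6×8 + 1 = 49 (decimal)
Convert 0x28 (hexadecimal) → 2×16 + 8 = 40 (decimal)
Convert the 9th triangular number (triangular index) → 9×10/2 = 45 (decimal)
Expression in decimal: (49 + 40) × 9 - 45
Parentheses first: 49 + 40 = 89
Multiply: 89 × 9 = 801
Subtract: 801 - 45 = 756
756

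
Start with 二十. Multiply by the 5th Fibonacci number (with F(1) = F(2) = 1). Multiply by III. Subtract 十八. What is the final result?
Convert 二十 (Chinese numeral) → 2×10 = 20 (decimal)
Start: 20
Convert the 5th Fibonacci number (with F(1) = F(2) = 1) (Fibonacci index) → 1, 1, 2, 3, 5 → 5 (decimal)
20 × 5 = 100
Convert III (Roman numeral) → 1 + 1 + 1 = 3 (decimal)
100 × 3 = 300
Convert 十八 (Chinese numeral) → 1×10 + 8 = 18 (decimal)
300 - 18 = 282
282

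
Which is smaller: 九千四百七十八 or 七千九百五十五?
Convert 九千四百七十八 (Chinese numeral) → 9×1000 + 4×100 + 7×10 + 8 = 9478 (decimal)
Convert 七千九百五十五 (Chinese numeral) → 7×1000 + 9×100 + 5×10 + 5 = 7955 (decimal)
Compare 9478 vs 7955: smaller = 7955
7955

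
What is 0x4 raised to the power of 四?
Convert 0x4 (hexadecimal) → 4 (decimal)
Convert 四 (Chinese numeral) → 4 (decimal)
Compute 4 ^ 4 = 256
256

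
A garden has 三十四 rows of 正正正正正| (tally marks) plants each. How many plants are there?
Convert 正正正正正| (tally marks) → 5 + 5 + 5 + 5 + 5 + 1 = 26 (decimal)
Convert 三十四 (Chinese numeral) → 3×10 + 4 = 34 (decimal)
Compute 26 × 34 = 884
884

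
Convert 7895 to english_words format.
Convert 7895 (decimal) → 7895 = 7×1000 + 8×100 + 95 → seven thousand eight hundred ninety-five (English words)
seven thousand eight hundred ninety-five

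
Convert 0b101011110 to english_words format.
Convert 0b101011110 (binary) → 256 + 64 + 16 + 8 + 4 + 2 = 350 (decimal)
Convert 350 (decimal) → 350 = 3×100 + 50 → three hundred fifty (English words)
three hundred fifty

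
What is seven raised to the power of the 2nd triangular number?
Convert seven (English words) → 7 (decimal)
Convert the 2nd triangular number (triangular index) → 2×3/2 = 3 (decimal)
Compute 7 ^ 3 = 343
343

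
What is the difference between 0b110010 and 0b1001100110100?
Convert 0b110010 (binary) → 32 + 16 + 2 = 50 (decimal)
Convert 0b1001100110100 (binary) → 4096 + 512 + 256 + 32 + 16 + 4 = 4916 (decimal)
Difference: |50 - 4916| = 4866
4866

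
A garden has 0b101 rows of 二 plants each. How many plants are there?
Convert 二 (Chinese numeral) → 2 (decimal)
Convert 0b101 (binary) → 4 + 1 = 5 (decimal)
Compute 2 × 5 = 10
10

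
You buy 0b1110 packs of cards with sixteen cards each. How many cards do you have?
Convert sixteen (English words) → 16 (decimal)
Convert 0b1110 (binary) → 8 + 4 + 2 = 14 (decimal)
Compute 16 × 14 = 224
224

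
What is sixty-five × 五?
Convert sixty-five (English words) → 65 (decimal)
Convert 五 (Chinese numeral) → 5 (decimal)
Compute 65 × 5 = 325
325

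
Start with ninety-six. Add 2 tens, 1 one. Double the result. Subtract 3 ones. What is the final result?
Convert ninety-six (English words) → 96 (decimal)
Start: 96
Convert 2 tens, 1 one (place-value notation) → 2×10 + 1 = 21 (decimal)
96 + 21 = 117
117 × 2 = 234
Convert 3 ones (place-value notation) → 3 (decimal)
234 - 3 = 231
231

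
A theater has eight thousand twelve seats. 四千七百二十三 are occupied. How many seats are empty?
Convert eight thousand twelve (English words) → 8×1000 + 12 = 8012 (decimal)
Convert 四千七百二十三 (Chinese numeral) → 4×1000 + 7×100 + 2×10 + 3 = 4723 (decimal)
Compute 8012 - 4723 = 3289
3289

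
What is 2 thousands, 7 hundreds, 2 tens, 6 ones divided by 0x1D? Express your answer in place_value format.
Convert 2 thousands, 7 hundreds, 2 tens, 6 ones (place-value notation) → 2×1000 + 7×100 + 2×10 + 6 = 2726 (decimal)
Convert 0x1D (hexadecimal) → 1×16 + 13 = 29 (decimal)
Compute 2726 ÷ 29 = 94
Convert 94 (decimal) → 94 = 9×10 + 4 → 9 tens, 4 ones (place-value notation)
9 tens, 4 ones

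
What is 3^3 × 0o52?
Convert 3^3 (power) → 27 (decimal)
Convert 0o52 (octal) → 5×8 + 2 = 42 (decimal)
Compute 27 × 42 = 1134
1134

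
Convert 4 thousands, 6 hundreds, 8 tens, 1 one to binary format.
Convert 4 thousands, 6 hundreds, 8 tens, 1 one (place-value notation) → 4×1000 + 6×100 + 8×10 + 1 = 4681 (decimal)
Convert 4681 (decimal) → 4681 = 4096 + 512 + 64 + 8 + 1 → 0b1001001001001 (binary)
0b1001001001001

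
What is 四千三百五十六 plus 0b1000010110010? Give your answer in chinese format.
Convert 四千三百五十六 (Chinese numeral) → 4×1000 + 3×100 + 5×10 + 6 = 4356 (decimal)
Convert 0b1000010110010 (binary) → 4096 + 128 + 32 + 16 + 2 = 4274 (decimal)
Compute 4356 + 4274 = 8630
Convert 8630 (decimal) → 8630 = 8×1000 + 6×100 + 3×10 → 八千六百三十 (Chinese numeral)
八千六百三十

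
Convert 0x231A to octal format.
Convert 0x231A (hexadecimal) → 2×4096 + 3×256 + 1×16 + 10 = 8986 (decimal)
Convert 8986 (decimal) → 8986 = 2×4096 + 1×512 + 4×64 + 3×8 + 2 → 0o21432 (octal)
0o21432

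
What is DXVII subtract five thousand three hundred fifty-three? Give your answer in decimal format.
Convert DXVII (Roman numeral) → 500 + 10 + 5 + 1 + 1 = 517 (decimal)
Convert five thousand three hundred fifty-three (English words) → 5×1000 + 3×100 + 53 = 5353 (decimal)
Compute 517 - 5353 = -4836
-4836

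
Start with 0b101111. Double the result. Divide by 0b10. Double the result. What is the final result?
Convert 0b101111 (binary) → 32 + 8 + 4 + 2 + 1 = 47 (decimal)
Start: 47
47 × 2 = 94
Convert 0b10 (binary) → 2 (decimal)
94 ÷ 2 = 47
47 × 2 = 94
94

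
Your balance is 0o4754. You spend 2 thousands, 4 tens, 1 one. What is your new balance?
Convert 0o4754 (octal) → 4×512 + 7×64 + 5×8 + 4 = 2540 (decimal)
Convert 2 thousands, 4 tens, 1 one (place-value notation) → 2×1000 + 4×10 + 1 = 2041 (decimal)
Compute 2540 - 2041 = 499
499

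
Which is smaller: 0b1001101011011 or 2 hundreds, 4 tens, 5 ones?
Convert 0b1001101011011 (binary) → 4096 + 512 + 256 + 64 + 16 + 8 + 2 + 1 = 4955 (decimal)
Convert 2 hundreds, 4 tens, 5 ones (place-value notation) → 2×100 + 4×10 + 5 = 245 (decimal)
Compare 4955 vs 245: smaller = 245
245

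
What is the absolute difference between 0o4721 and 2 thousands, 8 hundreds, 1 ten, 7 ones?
Convert 0o4721 (octal) → 4×512 + 7×64 + 2×8 + 1 = 2513 (decimal)
Convert 2 thousands, 8 hundreds, 1 ten, 7 ones (place-value notation) → 2×1000 + 8×100 + 1×10 + 7 = 2817 (decimal)
Compute |2513 - 2817| = 304
304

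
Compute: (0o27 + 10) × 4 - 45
Convert 0o27 (octal) → 2×8 + 7 = 23 (decimal)
Expression in decimal: (23 + 10) × 4 - 45
Parentheses first: 23 + 10 = 33
Multiply: 33 × 4 = 132
Subtract: 132 - 45 = 87
87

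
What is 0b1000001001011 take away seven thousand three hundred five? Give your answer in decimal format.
Convert 0b1000001001011 (binary) → 4096 + 64 + 8 + 2 + 1 = 4171 (decimal)
Convert seven thousand three hundred five (English words) → 7×1000 + 3×100 + 5 = 7305 (decimal)
Compute 4171 - 7305 = -3134
-3134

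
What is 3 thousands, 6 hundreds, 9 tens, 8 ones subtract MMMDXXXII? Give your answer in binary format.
Convert 3 thousands, 6 hundreds, 9 tens, 8 ones (place-value notation) → 3×1000 + 6×100 + 9×10 + 8 = 3698 (decimal)
Convert MMMDXXXII (Roman numeral) → 1000 + 1000 + 1000 + 500 + 10 + 10 + 10 + 1 + 1 = 3532 (decimal)
Compute 3698 - 3532 = 166
Convert 166 (decimal) → 166 = 128 + 32 + 4 + 2 → 0b10100110 (binary)
0b10100110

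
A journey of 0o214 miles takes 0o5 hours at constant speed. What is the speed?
Convert 0o214 (octal) → 2×64 + 1×8 + 4 = 140 (decimal)
Convert 0o5 (octal) → 5 (decimal)
Compute 140 ÷ 5 = 28
28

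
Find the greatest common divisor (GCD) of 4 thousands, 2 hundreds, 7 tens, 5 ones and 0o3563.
Convert 4 thousands, 2 hundreds, 7 tens, 5 ones (place-value notation) → 4×1000 + 2×100 + 7×10 + 5 = 4275 (decimal)
Convert 0o3563 (octal) → 3×512 + 5×64 + 6×8 + 3 = 1907 (decimal)
Compute gcd(4275, 1907) = 1
1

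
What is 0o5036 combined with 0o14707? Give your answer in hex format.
Convert 0o5036 (octal) → 5×512 + 3×8 + 6 = 2590 (decimal)
Convert 0o14707 (octal) → 1×4096 + 4×512 + 7×64 + 7 = 6599 (decimal)
Compute 2590 + 6599 = 9189
Convert 9189 (decimal) → 9189 = 2×4096 + 3×256 + 14×16 + 5 → 0x23E5 (hexadecimal)
0x23E5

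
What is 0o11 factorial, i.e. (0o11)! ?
Convert 0o11 (octal) → 1×8 + 1 = 9 (decimal)
Compute 9! = 362880
362880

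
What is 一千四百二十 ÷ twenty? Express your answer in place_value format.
Convert 一千四百二十 (Chinese numeral) → 1×1000 + 4×100 + 2×10 = 1420 (decimal)
Convert twenty (English words) → 20 (decimal)
Compute 1420 ÷ 20 = 71
Convert 71 (decimal) → 71 = 7×10 + 1 → 7 tens, 1 one (place-value notation)
7 tens, 1 one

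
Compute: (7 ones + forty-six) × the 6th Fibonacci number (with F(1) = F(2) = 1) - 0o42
Convert 7 ones (place-value notation) → 7 (decimal)
Convert forty-six (English words) → 46 (decimal)
Convert the 6th Fibonacci number (with F(1) = F(2) = 1) (Fibonacci index) → 1, 1, 2, 3, 5, 8 → 8 (decimal)
Convert 0o42 (octal) → 4×8 + 2 = 34 (decimal)
Expression in decimal: (7 + 46) × 8 - 34
Parentheses first: 7 + 46 = 53
Multiply: 53 × 8 = 424
Subtract: 424 - 34 = 390
390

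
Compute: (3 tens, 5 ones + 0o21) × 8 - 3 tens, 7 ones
Convert 3 tens, 5 ones (place-value notation) → 3×10 + 5 = 35 (decimal)
Convert 0o21 (octal) → 2×8 + 1 = 17 (decimal)
Convert 3 tens, 7 ones (place-value notation) → 3×10 + 7 = 37 (decimal)
Expression in decimal: (35 + 17) × 8 - 37
Parentheses first: 35 + 17 = 52
Multiply: 52 × 8 = 416
Subtract: 416 - 37 = 379
379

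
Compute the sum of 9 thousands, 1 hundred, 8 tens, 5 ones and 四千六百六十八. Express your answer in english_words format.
Convert 9 thousands, 1 hundred, 8 tens, 5 ones (place-value notation) → 9×1000 + 1×100 + 8×10 + 5 = 9185 (decimal)
Convert 四千六百六十八 (Chinese numeral) → 4×1000 + 6×100 + 6×10 + 8 = 4668 (decimal)
Compute 9185 + 4668 = 13853
Convert 13853 (decimal) → 13853 = 13×1000 + 8×100 + 53 → thirteen thousand eight hundred fifty-three (English words)
thirteen thousand eight hundred fifty-three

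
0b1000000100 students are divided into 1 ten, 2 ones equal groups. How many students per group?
Convert 0b1000000100 (binary) → 512 + 4 = 516 (decimal)
Convert 1 ten, 2 ones (place-value notation) → 1×10 + 2 = 12 (decimal)
Compute 516 ÷ 12 = 43
43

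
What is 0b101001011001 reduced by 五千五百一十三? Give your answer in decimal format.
Convert 0b101001011001 (binary) → 2048 + 512 + 64 + 16 + 8 + 1 = 2649 (decimal)
Convert 五千五百一十三 (Chinese numeral) → 5×1000 + 5×100 + 1×10 + 3 = 5513 (decimal)
Compute 2649 - 5513 = -2864
-2864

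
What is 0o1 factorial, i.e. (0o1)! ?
Convert 0o1 (octal) → 1 (decimal)
Compute 1! = 1
1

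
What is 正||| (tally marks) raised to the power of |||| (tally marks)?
Convert 正||| (tally marks) → 5 + 3 = 8 (decimal)
Convert |||| (tally marks) → 4 (decimal)
Compute 8 ^ 4 = 4096
4096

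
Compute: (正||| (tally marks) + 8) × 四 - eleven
Convert 正||| (tally marks) → 5 + 3 = 8 (decimal)
Convert 四 (Chinese numeral) → 4 (decimal)
Convert eleven (English words) → 11 (decimal)
Expression in decimal: (8 + 8) × 4 - 11
Parentheses first: 8 + 8 = 16
Multiply: 16 × 4 = 64
Subtract: 64 - 11 = 53
53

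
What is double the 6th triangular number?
The 6th triangular number = 6×7/2 = 21
Compute 21 × 2 = 42
42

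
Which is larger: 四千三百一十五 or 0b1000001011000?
Convert 四千三百一十五 (Chinese numeral) → 4×1000 + 3×100 + 1×10 + 5 = 4315 (decimal)
Convert 0b1000001011000 (binary) → 4096 + 64 + 16 + 8 = 4184 (decimal)
Compare 4315 vs 4184: larger = 4315
4315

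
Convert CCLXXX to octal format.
Convert CCLXXX (Roman numeral) → 100 + 100 + 50 + 10 + 10 + 10 = 280 (decimal)
Convert 280 (decimal) → 280 = 4×64 + 3×8 → 0o430 (octal)
0o430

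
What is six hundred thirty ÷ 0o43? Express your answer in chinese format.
Convert six hundred thirty (English words) → 6×100 + 30 = 630 (decimal)
Convert 0o43 (octal) → 4×8 + 3 = 35 (decimal)
Compute 630 ÷ 35 = 18
Convert 18 (decimal) → 18 = 1×10 + 8 → 十八 (Chinese numeral)
十八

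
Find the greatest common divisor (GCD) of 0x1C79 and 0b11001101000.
Convert 0x1C79 (hexadecimal) → 1×4096 + 12×256 + 7×16 + 9 = 7289 (decimal)
Convert 0b11001101000 (binary) → 1024 + 512 + 64 + 32 + 8 = 1640 (decimal)
Compute gcd(7289, 1640) = 1
1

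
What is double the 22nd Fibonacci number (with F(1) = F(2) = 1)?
The 22nd Fibonacci number (with F(1) = F(2) = 1) = 17711
Compute 17711 × 2 = 35422
35422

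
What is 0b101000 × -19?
Convert 0b101000 (binary) → 32 + 8 = 40 (decimal)
Compute 40 × -19 = -760
-760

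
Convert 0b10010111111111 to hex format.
Convert 0b10010111111111 (binary) → 8192 + 1024 + 256 + 128 + 64 + 32 + 16 + 8 + 4 + 2 + 1 = 9727 (decimal)
Convert 9727 (decimal) → 9727 = 2×4096 + 5×256 + 15×16 + 15 → 0x25FF (hexadecimal)
0x25FF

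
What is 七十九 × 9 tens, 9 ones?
Convert 七十九 (Chinese numeral) → 7×10 + 9 = 79 (decimal)
Convert 9 tens, 9 ones (place-value notation) → 9×10 + 9 = 99 (decimal)
Compute 79 × 99 = 7821
7821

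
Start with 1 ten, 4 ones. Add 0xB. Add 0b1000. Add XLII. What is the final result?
Convert 1 ten, 4 ones (place-value notation) → 1×10 + 4 = 14 (decimal)
Start: 14
Convert 0xB (hexadecimal) → 11 (decimal)
14 + 11 = 25
Convert 0b1000 (binary) → 8 (decimal)
25 + 8 = 33
Convert XLII (Roman numeral) → 40 + 1 + 1 = 42 (decimal)
33 + 42 = 75
75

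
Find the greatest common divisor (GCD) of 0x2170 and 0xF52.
Convert 0x2170 (hexadecimal) → 2×4096 + 1×256 + 7×16 = 8560 (decimal)
Convert 0xF52 (hexadecimal) → 15×256 + 5×16 + 2 = 3922 (decimal)
Compute gcd(8560, 3922) = 2
2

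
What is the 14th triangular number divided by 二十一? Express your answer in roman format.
Convert the 14th triangular number (triangular index) → 14×15/2 = 105 (decimal)
Convert 二十一 (Chinese numeral) → 2×10 + 1 = 21 (decimal)
Compute 105 ÷ 21 = 5
Convert 5 (decimal) → V (Roman numeral)
V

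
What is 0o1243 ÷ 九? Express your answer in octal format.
Convert 0o1243 (octal) → 1×512 + 2×64 + 4×8 + 3 = 675 (decimal)
Convert 九 (Chinese numeral) → 9 (decimal)
Compute 675 ÷ 9 = 75
Convert 75 (decimal) → 75 = 1×64 + 1×8 + 3 → 0o113 (octal)
0o113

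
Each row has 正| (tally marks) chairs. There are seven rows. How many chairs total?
Convert 正| (tally marks) → 5 + 1 = 6 (decimal)
Convert seven (English words) → 7 (decimal)
Compute 6 × 7 = 42
42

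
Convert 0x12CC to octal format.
Convert 0x12CC (hexadecimal) → 1×4096 + 2×256 + 12×16 + 12 = 4812 (decimal)
Convert 4812 (decimal) → 4812 = 1×4096 + 1×512 + 3×64 + 1×8 + 4 → 0o11314 (octal)
0o11314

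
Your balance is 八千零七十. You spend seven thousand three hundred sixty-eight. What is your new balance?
Convert 八千零七十 (Chinese numeral) → 8×1000 + 7×10 = 8070 (decimal)
Convert seven thousand three hundred sixty-eight (English words) → 7×1000 + 3×100 + 68 = 7368 (decimal)
Compute 8070 - 7368 = 702
702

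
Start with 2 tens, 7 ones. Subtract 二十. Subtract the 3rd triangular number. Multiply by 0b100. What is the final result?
Convert 2 tens, 7 ones (place-value notation) → 2×10 + 7 = 27 (decimal)
Start: 27
Convert 二十 (Chinese numeral) → 2×10 = 20 (decimal)
27 - 20 = 7
Convert the 3rd triangular number (triangular index) → 3×4/2 = 6 (decimal)
7 - 6 = 1
Convert 0b100 (binary) → 4 (decimal)
1 × 4 = 4
4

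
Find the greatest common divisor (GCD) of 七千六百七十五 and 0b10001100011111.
Convert 七千六百七十五 (Chinese numeral) → 7×1000 + 6×100 + 7×10 + 5 = 7675 (decimal)
Convert 0b10001100011111 (binary) → 8192 + 512 + 256 + 16 + 8 + 4 + 2 + 1 = 8991 (decimal)
Compute gcd(7675, 8991) = 1
1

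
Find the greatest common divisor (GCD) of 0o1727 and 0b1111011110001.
Convert 0o1727 (octal) → 1×512 + 7×64 + 2×8 + 7 = 983 (decimal)
Convert 0b1111011110001 (binary) → 4096 + 2048 + 1024 + 512 + 128 + 64 + 32 + 16 + 1 = 7921 (decimal)
Compute gcd(983, 7921) = 1
1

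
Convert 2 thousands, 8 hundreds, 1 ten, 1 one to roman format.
Convert 2 thousands, 8 hundreds, 1 ten, 1 one (place-value notation) → 2×1000 + 8×100 + 1×10 + 1 = 2811 (decimal)
Convert 2811 (decimal) → 2811 = 1000 + 1000 + 500 + 100 + 100 + 100 + 10 + 1 → MMDCCCXI (Roman numeral)
MMDCCCXI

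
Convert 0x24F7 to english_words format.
Convert 0x24F7 (hexadecimal) → 2×4096 + 4×256 + 15×16 + 7 = 9463 (decimal)
Convert 9463 (decimal) → 9463 = 9×1000 + 4×100 + 63 → nine thousand four hundred sixty-three (English words)
nine thousand four hundred sixty-three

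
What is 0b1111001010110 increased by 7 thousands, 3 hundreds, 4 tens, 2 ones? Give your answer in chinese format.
Convert 0b1111001010110 (binary) → 4096 + 2048 + 1024 + 512 + 64 + 16 + 4 + 2 = 7766 (decimal)
Convert 7 thousands, 3 hundreds, 4 tens, 2 ones (place-value notation) → 7×1000 + 3×100 + 4×10 + 2 = 7342 (decimal)
Compute 7766 + 7342 = 15108
Convert 15108 (decimal) → 15108 = 1×10000 + 5×1000 + 1×100 + 8 → 一万五千一百零八 (Chinese numeral)
一万五千一百零八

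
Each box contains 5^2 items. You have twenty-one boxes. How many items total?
Convert 5^2 (power) → 25 (decimal)
Convert twenty-one (English words) → 21 (decimal)
Compute 25 × 21 = 525
525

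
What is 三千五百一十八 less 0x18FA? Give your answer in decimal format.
Convert 三千五百一十八 (Chinese numeral) → 3×1000 + 5×100 + 1×10 + 8 = 3518 (decimal)
Convert 0x18FA (hexadecimal) → 1×4096 + 8×256 + 15×16 + 10 = 6394 (decimal)
Compute 3518 - 6394 = -2876
-2876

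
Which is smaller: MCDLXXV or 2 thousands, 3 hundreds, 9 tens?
Convert MCDLXXV (Roman numeral) → 1000 + 400 + 50 + 10 + 10 + 5 = 1475 (decimal)
Convert 2 thousands, 3 hundreds, 9 tens (place-value notation) → 2×1000 + 3×100 + 9×10 = 2390 (decimal)
Compare 1475 vs 2390: smaller = 1475
1475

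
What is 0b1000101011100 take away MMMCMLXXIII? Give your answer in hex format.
Convert 0b1000101011100 (binary) → 4096 + 256 + 64 + 16 + 8 + 4 = 4444 (decimal)
Convert MMMCMLXXIII (Roman numeral) → 1000 + 1000 + 1000 + 900 + 50 + 10 + 10 + 1 + 1 + 1 = 3973 (decimal)
Compute 4444 - 3973 = 471
Convert 471 (decimal) → 471 = 1×256 + 13×16 + 7 → 0x1D7 (hexadecimal)
0x1D7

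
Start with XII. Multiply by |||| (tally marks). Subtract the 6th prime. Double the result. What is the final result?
Convert XII (Roman numeral) → 10 + 1 + 1 = 12 (decimal)
Start: 12
Convert |||| (tally marks) → 4 (decimal)
12 × 4 = 48
Convert the 6th prime (prime index) → 13 (decimal)
48 - 13 = 35
35 × 2 = 70
70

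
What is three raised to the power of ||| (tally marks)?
Convert three (English words) → 3 (decimal)
Convert ||| (tally marks) → 3 (decimal)
Compute 3 ^ 3 = 27
27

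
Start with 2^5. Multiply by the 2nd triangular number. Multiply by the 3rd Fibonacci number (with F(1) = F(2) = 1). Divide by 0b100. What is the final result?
Convert 2^5 (power) → 32 (decimal)
Start: 32
Convert the 2nd triangular number (triangular index) → 2×3/2 = 3 (decimal)
32 × 3 = 96
Convert the 3rd Fibonacci number (with F(1) = F(2) = 1) (Fibonacci index) → 1, 1, 2 → 2 (decimal)
96 × 2 = 192
Convert 0b100 (binary) → 4 (decimal)
192 ÷ 4 = 48
48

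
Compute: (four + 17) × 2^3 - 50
Convert four (English words) → 4 (decimal)
Convert 2^3 (power) → 8 (decimal)
Expression in decimal: (4 + 17) × 8 - 50
Parentheses first: 4 + 17 = 21
Multiply: 21 × 8 = 168
Subtract: 168 - 50 = 118
118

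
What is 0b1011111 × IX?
Convert 0b1011111 (binary) → 64 + 16 + 8 + 4 + 2 + 1 = 95 (decimal)
Convert IX (Roman numeral) → 9 (decimal)
Compute 95 × 9 = 855
855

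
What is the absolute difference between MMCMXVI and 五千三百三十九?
Convert MMCMXVI (Roman numeral) → 1000 + 1000 + 900 + 10 + 5 + 1 = 2916 (decimal)
Convert 五千三百三十九 (Chinese numeral) → 5×1000 + 3×100 + 3×10 + 9 = 5339 (decimal)
Compute |2916 - 5339| = 2423
2423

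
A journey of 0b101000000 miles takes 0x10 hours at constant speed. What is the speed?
Convert 0b101000000 (binary) → 256 + 64 = 320 (decimal)
Convert 0x10 (hexadecimal) → 1×16 = 16 (decimal)
Compute 320 ÷ 16 = 20
20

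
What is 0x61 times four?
Convert 0x61 (hexadecimal) → 6×16 + 1 = 97 (decimal)
Convert four (English words) → 4 (decimal)
Compute 97 × 4 = 388
388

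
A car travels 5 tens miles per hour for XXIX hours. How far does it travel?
Convert 5 tens (place-value notation) → 5×10 = 50 (decimal)
Convert XXIX (Roman numeral) → 10 + 10 + 9 = 29 (decimal)
Compute 50 × 29 = 1450
1450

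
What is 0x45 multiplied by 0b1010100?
Convert 0x45 (hexadecimal) → 4×16 + 5 = 69 (decimal)
Convert 0b1010100 (binary) → 64 + 16 + 4 = 84 (decimal)
Compute 69 × 84 = 5796
5796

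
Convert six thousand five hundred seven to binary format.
Convert six thousand five hundred seven (English words) → 6×1000 + 5×100 + 7 = 6507 (decimal)
Convert 6507 (decimal) → 6507 = 4096 + 2048 + 256 + 64 + 32 + 8 + 2 + 1 → 0b1100101101011 (binary)
0b1100101101011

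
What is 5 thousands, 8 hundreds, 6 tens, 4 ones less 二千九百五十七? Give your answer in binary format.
Convert 5 thousands, 8 hundreds, 6 tens, 4 ones (place-value notation) → 5×1000 + 8×100 + 6×10 + 4 = 5864 (decimal)
Convert 二千九百五十七 (Chinese numeral) → 2×1000 + 9×100 + 5×10 + 7 = 2957 (decimal)
Compute 5864 - 2957 = 2907
Convert 2907 (decimal) → 2907 = 2048 + 512 + 256 + 64 + 16 + 8 + 2 + 1 → 0b101101011011 (binary)
0b101101011011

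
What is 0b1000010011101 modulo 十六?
Convert 0b1000010011101 (binary) → 4096 + 128 + 16 + 8 + 4 + 1 = 4253 (decimal)
Convert 十六 (Chinese numeral) → 1×10 + 6 = 16 (decimal)
Compute 4253 mod 16 = 13
13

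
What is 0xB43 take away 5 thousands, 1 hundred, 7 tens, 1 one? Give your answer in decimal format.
Convert 0xB43 (hexadecimal) → 11×256 + 4×16 + 3 = 2883 (decimal)
Convert 5 thousands, 1 hundred, 7 tens, 1 one (place-value notation) → 5×1000 + 1×100 + 7×10 + 1 = 5171 (decimal)
Compute 2883 - 5171 = -2288
-2288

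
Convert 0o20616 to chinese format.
Convert 0o20616 (octal) → 2×4096 + 6×64 + 1×8 + 6 = 8590 (decimal)
Convert 8590 (decimal) → 8590 = 8×1000 + 5×100 + 9×10 → 八千五百九十 (Chinese numeral)
八千五百九十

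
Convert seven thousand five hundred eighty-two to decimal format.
Convert seven thousand five hundred eighty-two (English words) → 7×1000 + 5×100 + 82 = 7582 (decimal)
7582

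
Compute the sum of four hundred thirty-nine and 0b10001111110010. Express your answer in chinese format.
Convert four hundred thirty-nine (English words) → 4×100 + 39 = 439 (decimal)
Convert 0b10001111110010 (binary) → 8192 + 512 + 256 + 128 + 64 + 32 + 16 + 2 = 9202 (decimal)
Compute 439 + 9202 = 9641
Convert 9641 (decimal) → 9641 = 9×1000 + 6×100 + 4×10 + 1 → 九千六百四十一 (Chinese numeral)
九千六百四十一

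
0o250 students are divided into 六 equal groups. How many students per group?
Convert 0o250 (octal) → 2×64 + 5×8 = 168 (decimal)
Convert 六 (Chinese numeral) → 6 (decimal)
Compute 168 ÷ 6 = 28
28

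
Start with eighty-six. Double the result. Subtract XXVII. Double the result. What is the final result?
Convert eighty-six (English words) → 86 (decimal)
Start: 86
86 × 2 = 172
Convert XXVII (Roman numeral) → 10 + 10 + 5 + 1 + 1 = 27 (decimal)
172 - 27 = 145
145 × 2 = 290
290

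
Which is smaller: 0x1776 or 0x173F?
Convert 0x1776 (hexadecimal) → 1×4096 + 7×256 + 7×16 + 6 = 6006 (decimal)
Convert 0x173F (hexadecimal) → 1×4096 + 7×256 + 3×16 + 15 = 5951 (decimal)
Compare 6006 vs 5951: smaller = 5951
5951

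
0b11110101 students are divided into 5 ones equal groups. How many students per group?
Convert 0b11110101 (binary) → 128 + 64 + 32 + 16 + 4 + 1 = 245 (decimal)
Convert 5 ones (place-value notation) → 5 (decimal)
Compute 245 ÷ 5 = 49
49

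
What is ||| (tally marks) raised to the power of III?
Convert ||| (tally marks) → 3 (decimal)
Convert III (Roman numeral) → 1 + 1 + 1 = 3 (decimal)
Compute 3 ^ 3 = 27
27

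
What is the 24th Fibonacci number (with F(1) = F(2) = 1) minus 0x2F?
The 24th Fibonacci number (with F(1) = F(2) = 1) = 46368
Convert 0x2F (hexadecimal) → 2×16 + 15 = 47 (decimal)
Compute 46368 - 47 = 46321
46321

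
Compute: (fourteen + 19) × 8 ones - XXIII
Convert fourteen (English words) → 14 (decimal)
Convert 8 ones (place-value notation) → 8 (decimal)
Convert XXIII (Roman numeral) → 10 + 10 + 1 + 1 + 1 = 23 (decimal)
Expression in decimal: (14 + 19) × 8 - 23
Parentheses first: 14 + 19 = 33
Multiply: 33 × 8 = 264
Subtract: 264 - 23 = 241
241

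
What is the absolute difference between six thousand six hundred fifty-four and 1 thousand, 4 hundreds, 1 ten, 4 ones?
Convert six thousand six hundred fifty-four (English words) → 6×1000 + 6×100 + 54 = 6654 (decimal)
Convert 1 thousand, 4 hundreds, 1 ten, 4 ones (place-value notation) → 1×1000 + 4×100 + 1×10 + 4 = 1414 (decimal)
Compute |6654 - 1414| = 5240
5240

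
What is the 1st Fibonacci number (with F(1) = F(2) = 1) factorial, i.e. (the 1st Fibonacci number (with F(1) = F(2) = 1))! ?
Convert the 1st Fibonacci number (with F(1) = F(2) = 1) (Fibonacci index) → 1 (decimal)
Compute 1! = 1
1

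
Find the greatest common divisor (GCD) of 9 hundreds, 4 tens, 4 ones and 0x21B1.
Convert 9 hundreds, 4 tens, 4 ones (place-value notation) → 9×100 + 4×10 + 4 = 944 (decimal)
Convert 0x21B1 (hexadecimal) → 2×4096 + 1×256 + 11×16 + 1 = 8625 (decimal)
Compute gcd(944, 8625) = 1
1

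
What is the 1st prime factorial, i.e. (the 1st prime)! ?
Convert the 1st prime (prime index) → 2 (decimal)
Compute 2! = 2
2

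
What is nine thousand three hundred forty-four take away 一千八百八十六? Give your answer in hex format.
Convert nine thousand three hundred forty-four (English words) → 9×1000 + 3×100 + 44 = 9344 (decimal)
Convert 一千八百八十六 (Chinese numeral) → 1×1000 + 8×100 + 8×10 + 6 = 1886 (decimal)
Compute 9344 - 1886 = 7458
Convert 7458 (decimal) → 7458 = 1×4096 + 13×256 + 2×16 + 2 → 0x1D22 (hexadecimal)
0x1D22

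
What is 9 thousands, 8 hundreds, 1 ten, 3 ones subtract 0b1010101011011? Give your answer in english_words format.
Convert 9 thousands, 8 hundreds, 1 ten, 3 ones (place-value notation) → 9×1000 + 8×100 + 1×10 + 3 = 9813 (decimal)
Convert 0b1010101011011 (binary) → 4096 + 1024 + 256 + 64 + 16 + 8 + 2 + 1 = 5467 (decimal)
Compute 9813 - 5467 = 4346
Convert 4346 (decimal) → 4346 = 4×1000 + 3×100 + 46 → four thousand three hundred forty-six (English words)
four thousand three hundred forty-six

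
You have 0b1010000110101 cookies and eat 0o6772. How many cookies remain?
Convert 0b1010000110101 (binary) → 4096 + 1024 + 32 + 16 + 4 + 1 = 5173 (decimal)
Convert 0o6772 (octal) → 6×512 + 7×64 + 7×8 + 2 = 3578 (decimal)
Compute 5173 - 3578 = 1595
1595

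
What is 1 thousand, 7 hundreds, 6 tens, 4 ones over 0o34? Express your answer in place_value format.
Convert 1 thousand, 7 hundreds, 6 tens, 4 ones (place-value notation) → 1×1000 + 7×100 + 6×10 + 4 = 1764 (decimal)
Convert 0o34 (octal) → 3×8 + 4 = 28 (decimal)
Compute 1764 ÷ 28 = 63
Convert 63 (decimal) → 63 = 6×10 + 3 → 6 tens, 3 ones (place-value notation)
6 tens, 3 ones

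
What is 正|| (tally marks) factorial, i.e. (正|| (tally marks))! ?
Convert 正|| (tally marks) → 5 + 2 = 7 (decimal)
Compute 7! = 5040
5040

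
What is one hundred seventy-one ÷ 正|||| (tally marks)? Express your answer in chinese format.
Convert one hundred seventy-one (English words) → 1×100 + 71 = 171 (decimal)
Convert 正|||| (tally marks) → 5 + 4 = 9 (decimal)
Compute 171 ÷ 9 = 19
Convert 19 (decimal) → 19 = 1×10 + 9 → 十九 (Chinese numeral)
十九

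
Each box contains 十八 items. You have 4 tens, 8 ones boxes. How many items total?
Convert 十八 (Chinese numeral) → 1×10 + 8 = 18 (decimal)
Convert 4 tens, 8 ones (place-value notation) → 4×10 + 8 = 48 (decimal)
Compute 18 × 48 = 864
864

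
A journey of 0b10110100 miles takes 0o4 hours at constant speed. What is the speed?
Convert 0b10110100 (binary) → 128 + 32 + 16 + 4 = 180 (decimal)
Convert 0o4 (octal) → 4 (decimal)
Compute 180 ÷ 4 = 45
45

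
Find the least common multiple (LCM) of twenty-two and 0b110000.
Convert twenty-two (English words) → 22 (decimal)
Convert 0b110000 (binary) → 32 + 16 = 48 (decimal)
Compute lcm(22, 48) = 528
528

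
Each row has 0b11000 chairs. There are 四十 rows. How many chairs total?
Convert 0b11000 (binary) → 16 + 8 = 24 (decimal)
Convert 四十 (Chinese numeral) → 4×10 = 40 (decimal)
Compute 24 × 40 = 960
960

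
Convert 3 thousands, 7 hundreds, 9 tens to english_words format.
Convert 3 thousands, 7 hundreds, 9 tens (place-value notation) → 3×1000 + 7×100 + 9×10 = 3790 (decimal)
Convert 3790 (decimal) → 3790 = 3×1000 + 7×100 + 90 → three thousand seven hundred ninety (English words)
three thousand seven hundred ninety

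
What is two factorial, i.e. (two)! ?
Convert two (English words) → 2 (decimal)
Compute 2! = 2
2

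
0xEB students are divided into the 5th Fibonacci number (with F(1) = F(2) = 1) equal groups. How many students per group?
Convert 0xEB (hexadecimal) → 14×16 + 11 = 235 (decimal)
Convert the 5th Fibonacci number (with F(1) = F(2) = 1) (Fibonacci index) → 1, 1, 2, 3, 5 → 5 (decimal)
Compute 235 ÷ 5 = 47
47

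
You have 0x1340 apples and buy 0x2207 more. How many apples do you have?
Convert 0x1340 (hexadecimal) → 1×4096 + 3×256 + 4×16 = 4928 (decimal)
Convert 0x2207 (hexadecimal) → 2×4096 + 2×256 + 7 = 8711 (decimal)
Compute 4928 + 8711 = 13639
13639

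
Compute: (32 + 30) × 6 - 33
Parentheses first: 32 + 30 = 62
Multiply: 62 × 6 = 372
Subtract: 372 - 33 = 339
339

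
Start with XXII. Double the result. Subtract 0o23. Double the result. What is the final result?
Convert XXII (Roman numeral) → 10 + 10 + 1 + 1 = 22 (decimal)
Start: 22
22 × 2 = 44
Convert 0o23 (octal) → 2×8 + 3 = 19 (decimal)
44 - 19 = 25
25 × 2 = 50
50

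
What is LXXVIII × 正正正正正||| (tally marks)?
Convert LXXVIII (Roman numeral) → 50 + 10 + 10 + 5 + 1 + 1 + 1 = 78 (decimal)
Convert 正正正正正||| (tally marks) → 5 + 5 + 5 + 5 + 5 + 3 = 28 (decimal)
Compute 78 × 28 = 2184
2184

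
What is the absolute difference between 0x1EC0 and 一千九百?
Convert 0x1EC0 (hexadecimal) → 1×4096 + 14×256 + 12×16 = 7872 (decimal)
Convert 一千九百 (Chinese numeral) → 1×1000 + 9×100 = 1900 (decimal)
Compute |7872 - 1900| = 5972
5972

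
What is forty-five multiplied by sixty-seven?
Convert forty-five (English words) → 45 (decimal)
Convert sixty-seven (English words) → 67 (decimal)
Compute 45 × 67 = 3015
3015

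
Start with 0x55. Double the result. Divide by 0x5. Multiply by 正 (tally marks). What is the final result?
Convert 0x55 (hexadecimal) → 5×16 + 5 = 85 (decimal)
Start: 85
85 × 2 = 170
Convert 0x5 (hexadecimal) → 5 (decimal)
170 ÷ 5 = 34
Convert 正 (tally marks) → 5 (decimal)
34 × 5 = 170
170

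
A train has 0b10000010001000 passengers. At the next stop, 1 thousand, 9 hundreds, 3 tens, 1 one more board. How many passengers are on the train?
Convert 0b10000010001000 (binary) → 8192 + 128 + 8 = 8328 (decimal)
Convert 1 thousand, 9 hundreds, 3 tens, 1 one (place-value notation) → 1×1000 + 9×100 + 3×10 + 1 = 1931 (decimal)
Compute 8328 + 1931 = 10259
10259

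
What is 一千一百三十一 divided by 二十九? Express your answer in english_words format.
Convert 一千一百三十一 (Chinese numeral) → 1×1000 + 1×100 + 3×10 + 1 = 1131 (decimal)
Convert 二十九 (Chinese numeral) → 2×10 + 9 = 29 (decimal)
Compute 1131 ÷ 29 = 39
Convert 39 (decimal) → thirty-nine (English words)
thirty-nine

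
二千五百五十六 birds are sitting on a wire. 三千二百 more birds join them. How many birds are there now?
Convert 二千五百五十六 (Chinese numeral) → 2×1000 + 5×100 + 5×10 + 6 = 2556 (decimal)
Convert 三千二百 (Chinese numeral) → 3×1000 + 2×100 = 3200 (decimal)
Compute 2556 + 3200 = 5756
5756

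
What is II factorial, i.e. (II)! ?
Convert II (Roman numeral) → 1 + 1 = 2 (decimal)
Compute 2! = 2
2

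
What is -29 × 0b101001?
Convert 0b101001 (binary) → 32 + 8 + 1 = 41 (decimal)
Compute -29 × 41 = -1189
-1189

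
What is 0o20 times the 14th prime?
Convert 0o20 (octal) → 2×8 = 16 (decimal)
Convert the 14th prime (prime index) → 43 (decimal)
Compute 16 × 43 = 688
688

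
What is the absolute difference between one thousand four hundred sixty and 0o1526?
Convert one thousand four hundred sixty (English words) → 1×1000 + 4×100 + 60 = 1460 (decimal)
Convert 0o1526 (octal) → 1×512 + 5×64 + 2×8 + 6 = 854 (decimal)
Compute |1460 - 854| = 606
606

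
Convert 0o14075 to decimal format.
Convert 0o14075 (octal) → 1×4096 + 4×512 + 7×8 + 5 = 6205 (decimal)
6205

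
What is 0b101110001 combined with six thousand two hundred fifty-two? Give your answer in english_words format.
Convert 0b101110001 (binary) → 256 + 64 + 32 + 16 + 1 = 369 (decimal)
Convert six thousand two hundred fifty-two (English words) → 6×1000 + 2×100 + 52 = 6252 (decimal)
Compute 369 + 6252 = 6621
Convert 6621 (decimal) → 6621 = 6×1000 + 6×100 + 21 → six thousand six hundred twenty-one (English words)
six thousand six hundred twenty-one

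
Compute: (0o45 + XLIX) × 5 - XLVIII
Convert 0o45 (octal) → 4×8 + 5 = 37 (decimal)
Convert XLIX (Roman numeral) → 40 + 9 = 49 (decimal)
Convert XLVIII (Roman numeral) → 40 + 5 + 1 + 1 + 1 = 48 (decimal)
Expression in decimal: (37 + 49) × 5 - 48
Parentheses first: 37 + 49 = 86
Multiply: 86 × 5 = 430
Subtract: 430 - 48 = 382
382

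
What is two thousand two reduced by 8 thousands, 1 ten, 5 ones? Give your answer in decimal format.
Convert two thousand two (English words) → 2×1000 + 2 = 2002 (decimal)
Convert 8 thousands, 1 ten, 5 ones (place-value notation) → 8×1000 + 1×10 + 5 = 8015 (decimal)
Compute 2002 - 8015 = -6013
-6013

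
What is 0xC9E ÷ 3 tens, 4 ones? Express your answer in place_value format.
Convert 0xC9E (hexadecimal) → 12×256 + 9×16 + 14 = 3230 (decimal)
Convert 3 tens, 4 ones (place-value notation) → 3×10 + 4 = 34 (decimal)
Compute 3230 ÷ 34 = 95
Convert 95 (decimal) → 95 = 9×10 + 5 → 9 tens, 5 ones (place-value notation)
9 tens, 5 ones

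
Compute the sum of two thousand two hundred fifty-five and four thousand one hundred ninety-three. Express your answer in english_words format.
Convert two thousand two hundred fifty-five (English words) → 2×1000 + 2×100 + 55 = 2255 (decimal)
Convert four thousand one hundred ninety-three (English words) → 4×1000 + 1×100 + 93 = 4193 (decimal)
Compute 2255 + 4193 = 6448
Convert 6448 (decimal) → 6448 = 6×1000 + 4×100 + 48 → six thousand four hundred forty-eight (English words)
six thousand four hundred forty-eight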